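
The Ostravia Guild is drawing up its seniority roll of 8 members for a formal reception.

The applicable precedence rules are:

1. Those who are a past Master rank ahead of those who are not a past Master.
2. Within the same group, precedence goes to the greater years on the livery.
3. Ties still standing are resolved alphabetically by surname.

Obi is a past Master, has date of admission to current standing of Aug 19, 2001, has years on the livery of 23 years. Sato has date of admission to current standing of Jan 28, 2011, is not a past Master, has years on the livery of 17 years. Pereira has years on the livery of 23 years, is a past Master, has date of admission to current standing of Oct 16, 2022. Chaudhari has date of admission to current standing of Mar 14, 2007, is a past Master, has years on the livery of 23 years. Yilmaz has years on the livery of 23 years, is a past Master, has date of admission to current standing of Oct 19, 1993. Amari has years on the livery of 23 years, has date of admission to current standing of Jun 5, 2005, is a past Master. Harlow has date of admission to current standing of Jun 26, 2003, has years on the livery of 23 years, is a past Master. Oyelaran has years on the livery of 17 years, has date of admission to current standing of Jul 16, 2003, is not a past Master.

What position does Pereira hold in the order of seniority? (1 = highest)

5

By the first rule: Amari, Chaudhari, Harlow, Obi, Pereira and Yilmaz (each a past Master); then Oyelaran and Sato (both not a past Master).
Amari, Chaudhari, Harlow, Obi, Pereira and Yilmaz all have years on the livery 23 years, so the next rule applies.
Among Amari, Chaudhari, Harlow, Obi, Pereira and Yilmaz, alphabetically by surname: Amari before Chaudhari before Harlow before Obi before Pereira before Yilmaz.
Oyelaran and Sato both have years on the livery 17 years, so the next rule applies.
Among Oyelaran and Sato, alphabetically by surname: Oyelaran before Sato.
Order: Amari, Chaudhari, Harlow, Obi, Pereira, Yilmaz, Oyelaran, Sato. So position 5.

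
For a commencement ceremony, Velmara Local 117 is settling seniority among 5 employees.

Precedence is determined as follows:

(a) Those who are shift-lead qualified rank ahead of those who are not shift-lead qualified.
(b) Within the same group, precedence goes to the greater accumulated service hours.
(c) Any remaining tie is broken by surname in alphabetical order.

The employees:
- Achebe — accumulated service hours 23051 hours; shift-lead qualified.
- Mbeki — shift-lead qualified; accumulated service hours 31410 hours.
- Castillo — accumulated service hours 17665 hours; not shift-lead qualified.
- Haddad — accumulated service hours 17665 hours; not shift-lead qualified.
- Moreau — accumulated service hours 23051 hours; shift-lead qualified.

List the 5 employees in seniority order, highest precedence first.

Mbeki, Achebe, Moreau, Castillo, Haddad

By the first rule: Mbeki, Achebe and Moreau (each shift-lead qualified); then Castillo and Haddad (both not shift-lead qualified).
Among Mbeki, Achebe and Moreau, by accumulated service hours (higher first): Mbeki (31410 hours) before Achebe and Moreau (23051 hours).
Among Achebe and Moreau, alphabetically by surname: Achebe before Moreau.
Castillo and Haddad both have accumulated service hours 17665 hours, so the next rule applies.
Among Castillo and Haddad, alphabetically by surname: Castillo before Haddad.
Full order: Mbeki, Achebe, Moreau, Castillo, Haddad.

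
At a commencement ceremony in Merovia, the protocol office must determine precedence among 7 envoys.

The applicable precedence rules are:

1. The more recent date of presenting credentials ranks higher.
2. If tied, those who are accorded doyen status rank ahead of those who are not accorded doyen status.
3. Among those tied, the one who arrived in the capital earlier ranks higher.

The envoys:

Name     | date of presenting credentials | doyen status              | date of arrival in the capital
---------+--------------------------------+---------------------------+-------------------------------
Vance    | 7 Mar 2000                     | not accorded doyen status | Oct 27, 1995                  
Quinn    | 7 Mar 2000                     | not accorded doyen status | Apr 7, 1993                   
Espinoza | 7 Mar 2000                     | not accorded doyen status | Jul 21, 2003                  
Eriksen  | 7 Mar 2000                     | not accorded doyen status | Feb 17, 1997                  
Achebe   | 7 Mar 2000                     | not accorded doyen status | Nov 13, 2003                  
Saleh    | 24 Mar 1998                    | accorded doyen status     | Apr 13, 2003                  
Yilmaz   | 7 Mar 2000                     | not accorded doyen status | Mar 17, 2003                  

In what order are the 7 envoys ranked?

Quinn, Vance, Eriksen, Yilmaz, Espinoza, Achebe, Saleh

By date of presenting credentials (later first): Quinn, Vance, Eriksen, Yilmaz, Espinoza and Achebe (each 7 Mar 2000); then Saleh (24 Mar 1998).
Quinn, Vance, Eriksen, Yilmaz, Espinoza and Achebe are each not accorded doyen status, so the next rule applies.
Among Quinn, Vance, Eriksen, Yilmaz, Espinoza and Achebe, by date of arrival in the capital (earlier first): Quinn (Apr 7, 1993) before Vance (Oct 27, 1995) before Eriksen (Feb 17, 1997) before Yilmaz (Mar 17, 2003) before Espinoza (Jul 21, 2003) before Achebe (Nov 13, 2003).
Full order: Quinn, Vance, Eriksen, Yilmaz, Espinoza, Achebe, Saleh.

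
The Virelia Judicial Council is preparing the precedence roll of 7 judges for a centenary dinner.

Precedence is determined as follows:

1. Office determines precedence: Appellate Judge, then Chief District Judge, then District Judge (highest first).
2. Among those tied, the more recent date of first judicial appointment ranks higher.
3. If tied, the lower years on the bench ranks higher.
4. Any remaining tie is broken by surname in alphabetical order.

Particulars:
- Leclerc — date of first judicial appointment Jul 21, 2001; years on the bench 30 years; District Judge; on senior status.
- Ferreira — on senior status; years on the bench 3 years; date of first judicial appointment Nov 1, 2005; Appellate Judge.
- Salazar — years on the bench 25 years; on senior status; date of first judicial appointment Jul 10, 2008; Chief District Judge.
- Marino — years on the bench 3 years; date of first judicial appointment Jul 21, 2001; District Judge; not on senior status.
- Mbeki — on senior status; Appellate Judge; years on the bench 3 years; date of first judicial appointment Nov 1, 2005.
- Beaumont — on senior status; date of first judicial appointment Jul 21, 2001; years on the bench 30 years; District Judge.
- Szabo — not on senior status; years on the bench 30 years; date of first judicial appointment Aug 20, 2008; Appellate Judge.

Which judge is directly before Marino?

Salazar

By office: Szabo, Ferreira and Mbeki (Appellate Judge); then Salazar (Chief District Judge); then Marino, Beaumont and Leclerc (District Judge).
Among Szabo, Ferreira and Mbeki, by date of first judicial appointment (later first): Szabo (Aug 20, 2008) before Ferreira and Mbeki (Nov 1, 2005).
Ferreira and Mbeki both have years on the bench 3 years, so the next rule applies.
Among Ferreira and Mbeki, alphabetically by surname: Ferreira before Mbeki.
Marino, Beaumont and Leclerc all have date of first judicial appointment Jul 21, 2001, so the next rule applies.
Among Marino, Beaumont and Leclerc, by years on the bench (lower first): Marino (3 years) before Beaumont and Leclerc (30 years).
Among Beaumont and Leclerc, alphabetically by surname: Beaumont before Leclerc.
Order: Szabo, Ferreira, Mbeki, Salazar, Marino, Beaumont, Leclerc.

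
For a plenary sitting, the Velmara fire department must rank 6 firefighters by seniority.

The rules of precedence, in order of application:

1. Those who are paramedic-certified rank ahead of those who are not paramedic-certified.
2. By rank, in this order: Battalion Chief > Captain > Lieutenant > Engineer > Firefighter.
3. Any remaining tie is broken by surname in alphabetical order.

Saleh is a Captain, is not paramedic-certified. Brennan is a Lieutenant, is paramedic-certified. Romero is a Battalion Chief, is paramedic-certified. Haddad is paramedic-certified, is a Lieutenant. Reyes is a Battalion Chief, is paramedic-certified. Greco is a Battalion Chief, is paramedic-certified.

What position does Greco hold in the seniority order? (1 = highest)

By the first rule: Greco, Reyes, Romero, Brennan and Haddad (each paramedic-certified); then Saleh (not paramedic-certified).
Among Greco, Reyes, Romero, Brennan and Haddad, by rank: Greco, Reyes and Romero (Battalion Chief) before Brennan and Haddad (Lieutenant).
Among Greco, Reyes and Romero, alphabetically by surname: Greco before Reyes before Romero.
Among Brennan and Haddad, alphabetically by surname: Brennan before Haddad.
Order: Greco, Reyes, Romero, Brennan, Haddad, Saleh. So position 1.

1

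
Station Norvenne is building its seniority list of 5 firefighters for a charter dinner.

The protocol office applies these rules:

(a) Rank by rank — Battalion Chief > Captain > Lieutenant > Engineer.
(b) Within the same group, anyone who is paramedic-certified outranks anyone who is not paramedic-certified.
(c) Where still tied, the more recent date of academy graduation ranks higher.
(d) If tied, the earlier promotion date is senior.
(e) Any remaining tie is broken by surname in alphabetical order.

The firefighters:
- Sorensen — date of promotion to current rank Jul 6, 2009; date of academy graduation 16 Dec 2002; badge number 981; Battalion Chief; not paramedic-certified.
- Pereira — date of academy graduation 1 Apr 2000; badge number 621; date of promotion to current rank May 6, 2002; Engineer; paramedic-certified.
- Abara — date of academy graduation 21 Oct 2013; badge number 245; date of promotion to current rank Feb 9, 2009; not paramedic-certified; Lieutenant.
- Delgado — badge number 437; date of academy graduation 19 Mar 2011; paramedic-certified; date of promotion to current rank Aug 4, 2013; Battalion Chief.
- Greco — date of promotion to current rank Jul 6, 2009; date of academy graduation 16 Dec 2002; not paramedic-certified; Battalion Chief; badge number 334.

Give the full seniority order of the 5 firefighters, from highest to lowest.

By rank: Delgado, Greco and Sorensen (Battalion Chief); then Abara (Lieutenant); then Pereira (Engineer).
Among Delgado, Greco and Sorensen, paramedic-certified before not paramedic-certified: Delgado (paramedic-certified) before Greco and Sorensen (not paramedic-certified).
Greco and Sorensen both have date of academy graduation 16 Dec 2002, so the next rule applies.
Greco and Sorensen both have date of promotion to current rank Jul 6, 2009, so the next rule applies.
Among Greco and Sorensen, alphabetically by surname: Greco before Sorensen.
Full order: Delgado, Greco, Sorensen, Abara, Pereira.

Delgado, Greco, Sorensen, Abara, Pereira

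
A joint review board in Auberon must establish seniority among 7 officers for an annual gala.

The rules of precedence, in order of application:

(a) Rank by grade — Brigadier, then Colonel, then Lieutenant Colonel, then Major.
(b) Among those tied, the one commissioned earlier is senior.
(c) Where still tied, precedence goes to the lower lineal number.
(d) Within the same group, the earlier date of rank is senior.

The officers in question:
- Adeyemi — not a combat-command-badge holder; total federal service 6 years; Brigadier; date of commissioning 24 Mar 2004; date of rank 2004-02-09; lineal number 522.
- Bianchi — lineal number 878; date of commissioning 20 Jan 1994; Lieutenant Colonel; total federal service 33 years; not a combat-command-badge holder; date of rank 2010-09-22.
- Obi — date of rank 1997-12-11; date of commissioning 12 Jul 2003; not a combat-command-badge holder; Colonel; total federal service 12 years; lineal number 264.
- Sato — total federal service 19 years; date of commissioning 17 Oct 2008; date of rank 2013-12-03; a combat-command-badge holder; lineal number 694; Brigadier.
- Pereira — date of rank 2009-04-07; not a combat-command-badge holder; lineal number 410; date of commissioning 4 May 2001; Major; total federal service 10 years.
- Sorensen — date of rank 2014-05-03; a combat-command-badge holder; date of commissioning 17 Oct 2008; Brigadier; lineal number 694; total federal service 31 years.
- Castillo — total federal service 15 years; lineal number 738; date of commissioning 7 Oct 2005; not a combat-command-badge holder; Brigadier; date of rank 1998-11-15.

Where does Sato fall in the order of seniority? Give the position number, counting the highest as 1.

3

By grade: Adeyemi, Castillo, Sato and Sorensen (Brigadier); then Obi (Colonel); then Bianchi (Lieutenant Colonel); then Pereira (Major).
Among Adeyemi, Castillo, Sato and Sorensen, by date of commissioning (earlier first): Adeyemi (24 Mar 2004) before Castillo (7 Oct 2005) before Sato and Sorensen (17 Oct 2008).
Sato and Sorensen both have lineal number 694, so the next rule applies.
Among Sato and Sorensen, by date of rank (earlier first): Sato (2013-12-03) before Sorensen (2014-05-03).
Order: Adeyemi, Castillo, Sato, Sorensen, Obi, Bianchi, Pereira. So position 3.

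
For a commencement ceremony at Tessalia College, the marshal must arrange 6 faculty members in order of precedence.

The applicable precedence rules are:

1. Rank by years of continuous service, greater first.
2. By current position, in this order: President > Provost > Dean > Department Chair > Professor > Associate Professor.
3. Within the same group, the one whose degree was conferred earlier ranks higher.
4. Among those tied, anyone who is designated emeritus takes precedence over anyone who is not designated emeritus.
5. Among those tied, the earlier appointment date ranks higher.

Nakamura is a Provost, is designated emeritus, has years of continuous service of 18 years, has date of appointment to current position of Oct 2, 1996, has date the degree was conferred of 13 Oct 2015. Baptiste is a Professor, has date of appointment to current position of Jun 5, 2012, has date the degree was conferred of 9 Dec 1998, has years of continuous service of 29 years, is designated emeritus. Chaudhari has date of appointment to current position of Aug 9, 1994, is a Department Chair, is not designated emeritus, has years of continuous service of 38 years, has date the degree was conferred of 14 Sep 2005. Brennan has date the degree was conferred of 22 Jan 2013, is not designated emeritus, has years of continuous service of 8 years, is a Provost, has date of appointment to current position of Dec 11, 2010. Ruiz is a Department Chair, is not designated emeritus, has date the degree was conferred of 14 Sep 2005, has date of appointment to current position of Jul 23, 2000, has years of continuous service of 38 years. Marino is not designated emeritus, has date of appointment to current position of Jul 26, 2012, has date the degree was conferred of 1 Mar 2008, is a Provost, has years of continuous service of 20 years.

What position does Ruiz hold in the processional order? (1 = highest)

By years of continuous service (higher first): Chaudhari and Ruiz (both 38 years); then Baptiste (29 years); then Marino (20 years); then Nakamura (18 years); then Brennan (8 years).
Chaudhari and Ruiz are each Department Chair, so the next rule applies.
Chaudhari and Ruiz both have date the degree was conferred 14 Sep 2005, so the next rule applies.
Chaudhari and Ruiz are each not designated emeritus, so the next rule applies.
Among Chaudhari and Ruiz, by date of appointment to current position (earlier first): Chaudhari (Aug 9, 1994) before Ruiz (Jul 23, 2000).
Order: Chaudhari, Ruiz, Baptiste, Marino, Nakamura, Brennan. So position 2.

2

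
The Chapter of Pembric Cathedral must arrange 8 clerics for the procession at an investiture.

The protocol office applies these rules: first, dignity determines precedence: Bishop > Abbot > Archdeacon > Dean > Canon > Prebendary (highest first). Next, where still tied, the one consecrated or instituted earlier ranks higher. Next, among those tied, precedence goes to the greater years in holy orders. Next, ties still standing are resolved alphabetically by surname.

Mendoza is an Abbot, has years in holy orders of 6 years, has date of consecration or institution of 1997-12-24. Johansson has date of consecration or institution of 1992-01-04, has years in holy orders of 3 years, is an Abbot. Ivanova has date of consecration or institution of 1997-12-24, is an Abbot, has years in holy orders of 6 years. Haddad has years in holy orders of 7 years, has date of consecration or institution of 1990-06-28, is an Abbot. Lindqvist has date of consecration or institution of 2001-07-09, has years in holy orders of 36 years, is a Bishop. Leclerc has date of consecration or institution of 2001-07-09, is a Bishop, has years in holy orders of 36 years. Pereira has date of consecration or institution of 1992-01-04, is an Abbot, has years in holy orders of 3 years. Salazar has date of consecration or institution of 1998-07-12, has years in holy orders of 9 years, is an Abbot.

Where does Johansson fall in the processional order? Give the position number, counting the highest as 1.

4

By dignity: Leclerc and Lindqvist (Bishop); then Haddad, Johansson, Pereira, Ivanova, Mendoza and Salazar (Abbot).
Leclerc and Lindqvist both have date of consecration or institution 2001-07-09, so the next rule applies.
Leclerc and Lindqvist both have years in holy orders 36 years, so the next rule applies.
Among Leclerc and Lindqvist, alphabetically by surname: Leclerc before Lindqvist.
Among Haddad, Johansson, Pereira, Ivanova, Mendoza and Salazar, by date of consecration or institution (earlier first): Haddad (1990-06-28) before Johansson and Pereira (1992-01-04) before Ivanova and Mendoza (1997-12-24) before Salazar (1998-07-12).
Johansson and Pereira both have years in holy orders 3 years, so the next rule applies.
Among Johansson and Pereira, alphabetically by surname: Johansson before Pereira.
Ivanova and Mendoza both have years in holy orders 6 years, so the next rule applies.
Among Ivanova and Mendoza, alphabetically by surname: Ivanova before Mendoza.
Order: Leclerc, Lindqvist, Haddad, Johansson, Pereira, Ivanova, Mendoza, Salazar. So position 4.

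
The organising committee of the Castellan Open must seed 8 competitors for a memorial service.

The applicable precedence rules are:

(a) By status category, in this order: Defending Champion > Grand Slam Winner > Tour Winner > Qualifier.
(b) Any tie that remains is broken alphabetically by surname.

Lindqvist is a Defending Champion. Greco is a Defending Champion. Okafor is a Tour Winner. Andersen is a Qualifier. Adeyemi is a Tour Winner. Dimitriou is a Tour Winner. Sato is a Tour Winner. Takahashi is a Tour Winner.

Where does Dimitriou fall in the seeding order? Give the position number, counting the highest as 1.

By status category: Greco and Lindqvist (Defending Champion); then Adeyemi, Dimitriou, Okafor, Sato and Takahashi (Tour Winner); then Andersen (Qualifier).
Among Greco and Lindqvist, alphabetically by surname: Greco before Lindqvist.
Among Adeyemi, Dimitriou, Okafor, Sato and Takahashi, alphabetically by surname: Adeyemi before Dimitriou before Okafor before Sato before Takahashi.
Order: Greco, Lindqvist, Adeyemi, Dimitriou, Okafor, Sato, Takahashi, Andersen. So position 4.

4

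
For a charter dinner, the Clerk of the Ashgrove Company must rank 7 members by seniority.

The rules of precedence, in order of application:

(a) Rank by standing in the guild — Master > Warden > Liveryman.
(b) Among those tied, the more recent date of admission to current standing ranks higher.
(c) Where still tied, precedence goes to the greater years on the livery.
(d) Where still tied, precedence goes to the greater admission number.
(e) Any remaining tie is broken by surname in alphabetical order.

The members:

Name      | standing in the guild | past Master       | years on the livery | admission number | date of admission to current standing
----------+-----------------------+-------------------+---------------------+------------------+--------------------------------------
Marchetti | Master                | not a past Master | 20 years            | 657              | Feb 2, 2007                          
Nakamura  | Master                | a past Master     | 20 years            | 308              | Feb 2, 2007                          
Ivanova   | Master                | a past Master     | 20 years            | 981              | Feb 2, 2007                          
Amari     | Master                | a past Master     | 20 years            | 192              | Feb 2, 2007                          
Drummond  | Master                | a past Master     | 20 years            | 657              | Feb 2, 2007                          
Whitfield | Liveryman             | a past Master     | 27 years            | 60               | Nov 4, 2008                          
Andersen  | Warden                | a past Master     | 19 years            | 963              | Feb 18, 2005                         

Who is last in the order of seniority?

Whitfield

By standing in the guild: Ivanova, Drummond, Marchetti, Nakamura and Amari (Master); then Andersen (Warden); then Whitfield (Liveryman).
Ivanova, Drummond, Marchetti, Nakamura and Amari all have date of admission to current standing Feb 2, 2007, so the next rule applies.
Ivanova, Drummond, Marchetti, Nakamura and Amari all have years on the livery 20 years, so the next rule applies.
Among Ivanova, Drummond, Marchetti, Nakamura and Amari, by admission number (higher first): Ivanova (981) before Drummond and Marchetti (657) before Nakamura (308) before Amari (192).
Among Drummond and Marchetti, alphabetically by surname: Drummond before Marchetti.
Order: Ivanova, Drummond, Marchetti, Nakamura, Amari, Andersen, Whitfield.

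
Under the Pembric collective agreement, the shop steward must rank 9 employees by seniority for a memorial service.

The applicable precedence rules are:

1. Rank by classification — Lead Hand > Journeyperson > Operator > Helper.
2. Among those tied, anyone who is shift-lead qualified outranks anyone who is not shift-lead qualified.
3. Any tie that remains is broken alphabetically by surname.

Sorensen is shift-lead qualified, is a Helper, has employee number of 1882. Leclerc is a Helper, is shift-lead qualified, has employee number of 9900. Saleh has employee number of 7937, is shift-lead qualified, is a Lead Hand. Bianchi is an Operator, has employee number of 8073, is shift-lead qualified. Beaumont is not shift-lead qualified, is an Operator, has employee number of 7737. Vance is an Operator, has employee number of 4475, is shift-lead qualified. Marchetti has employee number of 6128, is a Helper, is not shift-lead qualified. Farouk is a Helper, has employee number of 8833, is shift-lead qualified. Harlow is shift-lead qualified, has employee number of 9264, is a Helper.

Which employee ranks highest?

Saleh

By classification: Saleh (Lead Hand); then Bianchi, Vance and Beaumont (Operator); then Farouk, Harlow, Leclerc, Sorensen and Marchetti (Helper).
Among Bianchi, Vance and Beaumont, shift-lead qualified before not shift-lead qualified: Bianchi and Vance (shift-lead qualified) before Beaumont (not shift-lead qualified).
Among Bianchi and Vance, alphabetically by surname: Bianchi before Vance.
Among Farouk, Harlow, Leclerc, Sorensen and Marchetti, shift-lead qualified before not shift-lead qualified: Farouk, Harlow, Leclerc and Sorensen (shift-lead qualified) before Marchetti (not shift-lead qualified).
Among Farouk, Harlow, Leclerc and Sorensen, alphabetically by surname: Farouk before Harlow before Leclerc before Sorensen.
Order: Saleh, Bianchi, Vance, Beaumont, Farouk, Harlow, Leclerc, Sorensen, Marchetti.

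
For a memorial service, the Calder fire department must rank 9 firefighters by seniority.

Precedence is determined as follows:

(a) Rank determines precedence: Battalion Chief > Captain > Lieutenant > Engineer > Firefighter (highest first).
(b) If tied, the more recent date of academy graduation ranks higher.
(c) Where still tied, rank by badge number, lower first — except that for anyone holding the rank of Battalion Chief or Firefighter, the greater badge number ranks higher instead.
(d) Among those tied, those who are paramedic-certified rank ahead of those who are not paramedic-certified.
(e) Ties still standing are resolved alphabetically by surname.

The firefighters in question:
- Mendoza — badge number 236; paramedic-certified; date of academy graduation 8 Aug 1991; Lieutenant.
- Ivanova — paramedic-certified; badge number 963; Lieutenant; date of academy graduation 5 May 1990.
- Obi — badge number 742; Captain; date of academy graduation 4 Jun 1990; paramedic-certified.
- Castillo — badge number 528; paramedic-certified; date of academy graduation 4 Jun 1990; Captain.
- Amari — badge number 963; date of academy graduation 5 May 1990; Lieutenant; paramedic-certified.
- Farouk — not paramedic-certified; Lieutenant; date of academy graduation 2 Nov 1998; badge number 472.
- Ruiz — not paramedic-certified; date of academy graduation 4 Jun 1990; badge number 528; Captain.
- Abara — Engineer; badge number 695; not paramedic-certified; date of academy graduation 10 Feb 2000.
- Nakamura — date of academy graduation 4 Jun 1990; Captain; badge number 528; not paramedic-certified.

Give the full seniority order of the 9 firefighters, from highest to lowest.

By rank: Castillo, Nakamura, Ruiz and Obi (Captain); then Farouk, Mendoza, Amari and Ivanova (Lieutenant); then Abara (Engineer).
Castillo, Nakamura, Ruiz and Obi all have date of academy graduation 4 Jun 1990, so the next rule applies.
Among Castillo, Nakamura, Ruiz and Obi, by badge number (lower first): Castillo, Nakamura and Ruiz (528) before Obi (742).
Among Castillo, Nakamura and Ruiz, paramedic-certified before not paramedic-certified: Castillo (paramedic-certified) before Nakamura and Ruiz (not paramedic-certified).
Among Nakamura and Ruiz, alphabetically by surname: Nakamura before Ruiz.
Among Farouk, Mendoza, Amari and Ivanova, by date of academy graduation (later first): Farouk (2 Nov 1998) before Mendoza (8 Aug 1991) before Amari and Ivanova (5 May 1990).
Amari and Ivanova both have badge number 963, so the next rule applies.
Amari and Ivanova are each paramedic-certified, so the next rule applies.
Among Amari and Ivanova, alphabetically by surname: Amari before Ivanova.
Full order: Castillo, Nakamura, Ruiz, Obi, Farouk, Mendoza, Amari, Ivanova, Abara.

Castillo, Nakamura, Ruiz, Obi, Farouk, Mendoza, Amari, Ivanova, Abara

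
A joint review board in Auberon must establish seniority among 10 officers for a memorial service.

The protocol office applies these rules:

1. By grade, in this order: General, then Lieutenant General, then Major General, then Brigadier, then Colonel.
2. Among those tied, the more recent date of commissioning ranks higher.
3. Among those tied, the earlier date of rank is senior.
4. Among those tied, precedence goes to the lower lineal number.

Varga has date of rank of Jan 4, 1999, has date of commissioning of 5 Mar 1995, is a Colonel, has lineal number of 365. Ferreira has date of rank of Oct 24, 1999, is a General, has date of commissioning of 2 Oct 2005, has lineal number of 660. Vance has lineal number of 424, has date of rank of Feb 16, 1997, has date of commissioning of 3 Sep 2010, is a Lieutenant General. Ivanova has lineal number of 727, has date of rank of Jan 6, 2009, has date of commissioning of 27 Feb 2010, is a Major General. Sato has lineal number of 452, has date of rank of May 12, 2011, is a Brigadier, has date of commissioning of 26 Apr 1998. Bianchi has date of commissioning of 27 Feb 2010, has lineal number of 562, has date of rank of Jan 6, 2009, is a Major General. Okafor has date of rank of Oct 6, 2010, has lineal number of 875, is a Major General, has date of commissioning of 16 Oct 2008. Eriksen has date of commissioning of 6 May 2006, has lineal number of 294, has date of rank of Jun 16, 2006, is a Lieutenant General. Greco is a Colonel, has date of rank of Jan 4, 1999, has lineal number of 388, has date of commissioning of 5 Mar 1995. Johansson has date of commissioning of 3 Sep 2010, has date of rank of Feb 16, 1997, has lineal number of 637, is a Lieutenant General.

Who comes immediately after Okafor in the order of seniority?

By grade: Ferreira (General); then Vance, Johansson and Eriksen (Lieutenant General); then Bianchi, Ivanova and Okafor (Major General); then Sato (Brigadier); then Varga and Greco (Colonel).
Among Vance, Johansson and Eriksen, by date of commissioning (later first): Vance and Johansson (3 Sep 2010) before Eriksen (6 May 2006).
Vance and Johansson both have date of rank Feb 16, 1997, so the next rule applies.
Among Vance and Johansson, by lineal number (lower first): Vance (424) before Johansson (637).
Among Bianchi, Ivanova and Okafor, by date of commissioning (later first): Bianchi and Ivanova (27 Feb 2010) before Okafor (16 Oct 2008).
Bianchi and Ivanova both have date of rank Jan 6, 2009, so the next rule applies.
Among Bianchi and Ivanova, by lineal number (lower first): Bianchi (562) before Ivanova (727).
Varga and Greco both have date of commissioning 5 Mar 1995, so the next rule applies.
Varga and Greco both have date of rank Jan 4, 1999, so the next rule applies.
Among Varga and Greco, by lineal number (lower first): Varga (365) before Greco (388).
Order: Ferreira, Vance, Johansson, Eriksen, Bianchi, Ivanova, Okafor, Sato, Varga, Greco.

Sato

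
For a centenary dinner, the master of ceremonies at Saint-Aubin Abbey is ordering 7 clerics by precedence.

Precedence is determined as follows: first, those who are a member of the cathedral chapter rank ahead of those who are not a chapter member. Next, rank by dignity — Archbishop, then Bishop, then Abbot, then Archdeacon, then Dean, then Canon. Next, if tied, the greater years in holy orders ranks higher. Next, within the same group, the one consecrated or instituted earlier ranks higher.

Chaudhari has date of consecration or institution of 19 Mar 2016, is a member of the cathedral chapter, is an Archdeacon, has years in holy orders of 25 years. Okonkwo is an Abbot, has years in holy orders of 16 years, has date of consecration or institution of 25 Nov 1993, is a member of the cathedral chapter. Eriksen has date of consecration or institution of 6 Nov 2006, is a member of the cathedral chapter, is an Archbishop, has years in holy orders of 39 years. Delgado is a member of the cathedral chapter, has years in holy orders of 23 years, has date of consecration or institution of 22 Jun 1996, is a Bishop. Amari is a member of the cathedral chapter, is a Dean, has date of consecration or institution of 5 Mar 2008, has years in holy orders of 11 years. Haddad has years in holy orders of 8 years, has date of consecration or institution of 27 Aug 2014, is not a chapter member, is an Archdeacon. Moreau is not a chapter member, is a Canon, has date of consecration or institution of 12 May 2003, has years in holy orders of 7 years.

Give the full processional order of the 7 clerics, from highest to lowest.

By the first rule: Eriksen, Delgado, Okonkwo, Chaudhari and Amari (each a member of the cathedral chapter); then Haddad and Moreau (both not a chapter member).
Among Eriksen, Delgado, Okonkwo, Chaudhari and Amari, by dignity: Eriksen (Archbishop) before Delgado (Bishop) before Okonkwo (Abbot) before Chaudhari (Archdeacon) before Amari (Dean).
Among Haddad and Moreau, by dignity: Haddad (Archdeacon) before Moreau (Canon).
Full order: Eriksen, Delgado, Okonkwo, Chaudhari, Amari, Haddad, Moreau.

Eriksen, Delgado, Okonkwo, Chaudhari, Amari, Haddad, Moreau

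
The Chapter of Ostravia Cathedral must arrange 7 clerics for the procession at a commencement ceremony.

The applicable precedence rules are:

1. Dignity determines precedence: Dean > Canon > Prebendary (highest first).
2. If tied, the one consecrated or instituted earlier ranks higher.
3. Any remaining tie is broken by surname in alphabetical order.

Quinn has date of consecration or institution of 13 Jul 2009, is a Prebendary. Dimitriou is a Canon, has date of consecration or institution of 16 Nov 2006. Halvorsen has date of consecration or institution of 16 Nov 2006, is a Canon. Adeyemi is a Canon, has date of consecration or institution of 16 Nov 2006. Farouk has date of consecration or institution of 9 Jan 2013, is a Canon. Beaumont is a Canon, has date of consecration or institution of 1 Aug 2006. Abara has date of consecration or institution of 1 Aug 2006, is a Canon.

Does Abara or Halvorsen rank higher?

By dignity: Abara, Beaumont, Adeyemi, Dimitriou, Halvorsen and Farouk (Canon); then Quinn (Prebendary).
Among Abara, Beaumont, Adeyemi, Dimitriou, Halvorsen and Farouk, by date of consecration or institution (earlier first): Abara and Beaumont (1 Aug 2006) before Adeyemi, Dimitriou and Halvorsen (16 Nov 2006) before Farouk (9 Jan 2013).
Among Abara and Beaumont, alphabetically by surname: Abara before Beaumont.
Among Adeyemi, Dimitriou and Halvorsen, alphabetically by surname: Adeyemi before Dimitriou before Halvorsen.
So Abara takes precedence.

Abara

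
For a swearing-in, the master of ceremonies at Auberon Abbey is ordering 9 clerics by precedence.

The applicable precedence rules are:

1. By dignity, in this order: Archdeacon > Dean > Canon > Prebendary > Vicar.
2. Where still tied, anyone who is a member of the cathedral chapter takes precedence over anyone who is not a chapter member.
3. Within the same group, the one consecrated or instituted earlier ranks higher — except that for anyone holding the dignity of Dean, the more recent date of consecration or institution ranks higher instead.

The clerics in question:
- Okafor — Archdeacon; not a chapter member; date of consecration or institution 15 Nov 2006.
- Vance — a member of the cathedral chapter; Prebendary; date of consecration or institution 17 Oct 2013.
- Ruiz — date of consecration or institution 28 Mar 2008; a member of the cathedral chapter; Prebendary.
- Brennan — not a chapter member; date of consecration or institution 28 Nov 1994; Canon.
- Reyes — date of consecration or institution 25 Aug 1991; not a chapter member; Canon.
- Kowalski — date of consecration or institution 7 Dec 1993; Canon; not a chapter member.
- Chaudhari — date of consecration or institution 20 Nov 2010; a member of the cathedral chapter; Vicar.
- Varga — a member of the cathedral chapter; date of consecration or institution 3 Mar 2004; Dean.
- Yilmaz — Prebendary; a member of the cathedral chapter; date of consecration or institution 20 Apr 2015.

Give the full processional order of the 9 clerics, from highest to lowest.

Okafor, Varga, Reyes, Kowalski, Brennan, Ruiz, Vance, Yilmaz, Chaudhari

By dignity: Okafor (Archdeacon); then Varga (Dean); then Reyes, Kowalski and Brennan (Canon); then Ruiz, Vance and Yilmaz (Prebendary); then Chaudhari (Vicar).
Reyes, Kowalski and Brennan are each not a chapter member, so the next rule applies.
Among Reyes, Kowalski and Brennan, by date of consecration or institution (earlier first): Reyes (25 Aug 1991) before Kowalski (7 Dec 1993) before Brennan (28 Nov 1994).
Ruiz, Vance and Yilmaz are each a member of the cathedral chapter, so the next rule applies.
Among Ruiz, Vance and Yilmaz, by date of consecration or institution (earlier first): Ruiz (28 Mar 2008) before Vance (17 Oct 2013) before Yilmaz (20 Apr 2015).
Full order: Okafor, Varga, Reyes, Kowalski, Brennan, Ruiz, Vance, Yilmaz, Chaudhari.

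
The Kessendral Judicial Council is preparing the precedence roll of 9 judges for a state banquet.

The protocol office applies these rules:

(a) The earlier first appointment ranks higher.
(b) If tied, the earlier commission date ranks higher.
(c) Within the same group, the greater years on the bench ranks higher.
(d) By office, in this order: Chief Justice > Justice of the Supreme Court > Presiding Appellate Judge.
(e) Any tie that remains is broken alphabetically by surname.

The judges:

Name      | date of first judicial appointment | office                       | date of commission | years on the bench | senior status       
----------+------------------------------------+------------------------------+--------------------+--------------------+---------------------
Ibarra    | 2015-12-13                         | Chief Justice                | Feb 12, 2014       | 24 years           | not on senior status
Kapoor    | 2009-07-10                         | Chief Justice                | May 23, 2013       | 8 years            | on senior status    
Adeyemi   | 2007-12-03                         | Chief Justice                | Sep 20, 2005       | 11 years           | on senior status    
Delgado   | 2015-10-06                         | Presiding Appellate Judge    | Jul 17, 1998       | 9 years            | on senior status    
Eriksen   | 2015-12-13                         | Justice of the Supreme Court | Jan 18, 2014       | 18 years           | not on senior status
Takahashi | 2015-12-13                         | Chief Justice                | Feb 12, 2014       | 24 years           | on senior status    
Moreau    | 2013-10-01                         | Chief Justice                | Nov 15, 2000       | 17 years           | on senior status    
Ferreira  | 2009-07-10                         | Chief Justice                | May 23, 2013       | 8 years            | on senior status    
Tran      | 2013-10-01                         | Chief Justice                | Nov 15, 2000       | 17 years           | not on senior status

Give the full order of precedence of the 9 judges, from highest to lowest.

Adeyemi, Ferreira, Kapoor, Moreau, Tran, Delgado, Eriksen, Ibarra, Takahashi

By date of first judicial appointment (earlier first): Adeyemi (2007-12-03); then Ferreira and Kapoor (both 2009-07-10); then Moreau and Tran (both 2013-10-01); then Delgado (2015-10-06); then Eriksen, Ibarra and Takahashi (each 2015-12-13).
Ferreira and Kapoor both have date of commission May 23, 2013, so the next rule applies.
Ferreira and Kapoor both have years on the bench 8 years, so the next rule applies.
Ferreira and Kapoor are each Chief Justice, so the next rule applies.
Among Ferreira and Kapoor, alphabetically by surname: Ferreira before Kapoor.
Moreau and Tran both have date of commission Nov 15, 2000, so the next rule applies.
Moreau and Tran both have years on the bench 17 years, so the next rule applies.
Moreau and Tran are each Chief Justice, so the next rule applies.
Among Moreau and Tran, alphabetically by surname: Moreau before Tran.
Among Eriksen, Ibarra and Takahashi, by date of commission (earlier first): Eriksen (Jan 18, 2014) before Ibarra and Takahashi (Feb 12, 2014).
Ibarra and Takahashi both have years on the bench 24 years, so the next rule applies.
Ibarra and Takahashi are each Chief Justice, so the next rule applies.
Among Ibarra and Takahashi, alphabetically by surname: Ibarra before Takahashi.
Full order: Adeyemi, Ferreira, Kapoor, Moreau, Tran, Delgado, Eriksen, Ibarra, Takahashi.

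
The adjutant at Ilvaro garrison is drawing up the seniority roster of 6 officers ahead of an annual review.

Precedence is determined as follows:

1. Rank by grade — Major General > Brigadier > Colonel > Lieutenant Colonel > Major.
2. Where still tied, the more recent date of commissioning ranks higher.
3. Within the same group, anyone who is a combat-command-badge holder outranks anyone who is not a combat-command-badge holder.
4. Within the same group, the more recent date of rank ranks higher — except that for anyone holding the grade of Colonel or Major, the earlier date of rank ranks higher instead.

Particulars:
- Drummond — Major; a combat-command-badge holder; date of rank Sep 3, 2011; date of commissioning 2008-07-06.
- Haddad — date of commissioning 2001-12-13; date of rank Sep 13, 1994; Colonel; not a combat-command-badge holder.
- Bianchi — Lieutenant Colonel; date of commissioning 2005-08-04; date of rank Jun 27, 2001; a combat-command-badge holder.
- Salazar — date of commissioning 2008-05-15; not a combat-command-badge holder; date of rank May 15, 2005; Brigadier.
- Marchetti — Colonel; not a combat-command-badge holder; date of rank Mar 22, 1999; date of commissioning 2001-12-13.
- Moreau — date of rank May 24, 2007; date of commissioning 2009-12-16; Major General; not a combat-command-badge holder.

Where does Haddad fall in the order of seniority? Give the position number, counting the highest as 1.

By grade: Moreau (Major General); then Salazar (Brigadier); then Haddad and Marchetti (Colonel); then Bianchi (Lieutenant Colonel); then Drummond (Major).
Haddad and Marchetti both have date of commissioning 2001-12-13, so the next rule applies.
Haddad and Marchetti are each not a combat-command-badge holder, so the next rule applies.
Among Haddad and Marchetti, by date of rank (earlier first) (reversed rule for this group): Haddad (Sep 13, 1994) before Marchetti (Mar 22, 1999).
Order: Moreau, Salazar, Haddad, Marchetti, Bianchi, Drummond. So position 3.

3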